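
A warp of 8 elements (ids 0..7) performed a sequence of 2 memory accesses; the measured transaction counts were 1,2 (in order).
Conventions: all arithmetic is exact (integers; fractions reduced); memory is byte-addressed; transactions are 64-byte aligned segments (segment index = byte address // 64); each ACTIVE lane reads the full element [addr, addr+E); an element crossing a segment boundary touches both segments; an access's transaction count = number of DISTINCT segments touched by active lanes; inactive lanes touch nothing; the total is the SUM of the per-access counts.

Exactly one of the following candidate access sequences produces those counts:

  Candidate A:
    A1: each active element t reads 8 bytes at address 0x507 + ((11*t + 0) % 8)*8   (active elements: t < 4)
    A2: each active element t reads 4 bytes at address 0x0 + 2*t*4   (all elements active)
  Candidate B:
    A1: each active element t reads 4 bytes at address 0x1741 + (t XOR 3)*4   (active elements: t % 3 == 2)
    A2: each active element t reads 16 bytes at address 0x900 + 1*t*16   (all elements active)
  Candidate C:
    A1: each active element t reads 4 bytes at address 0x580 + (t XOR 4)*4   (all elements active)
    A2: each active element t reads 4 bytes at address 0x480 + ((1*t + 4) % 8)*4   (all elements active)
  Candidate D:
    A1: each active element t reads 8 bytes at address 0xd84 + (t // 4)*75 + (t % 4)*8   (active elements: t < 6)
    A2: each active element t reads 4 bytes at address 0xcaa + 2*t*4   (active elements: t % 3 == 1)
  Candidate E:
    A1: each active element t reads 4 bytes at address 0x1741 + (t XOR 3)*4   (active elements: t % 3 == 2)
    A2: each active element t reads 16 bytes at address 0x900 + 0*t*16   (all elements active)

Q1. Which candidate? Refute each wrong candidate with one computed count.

A: A2 gives 1 transaction, not 2
C: A2 gives 1 transaction, not 2
D: A1 gives 2 transactions, not 1
E: A2 gives 1 transaction, not 2
B: all counts match (1,2)

Answer: B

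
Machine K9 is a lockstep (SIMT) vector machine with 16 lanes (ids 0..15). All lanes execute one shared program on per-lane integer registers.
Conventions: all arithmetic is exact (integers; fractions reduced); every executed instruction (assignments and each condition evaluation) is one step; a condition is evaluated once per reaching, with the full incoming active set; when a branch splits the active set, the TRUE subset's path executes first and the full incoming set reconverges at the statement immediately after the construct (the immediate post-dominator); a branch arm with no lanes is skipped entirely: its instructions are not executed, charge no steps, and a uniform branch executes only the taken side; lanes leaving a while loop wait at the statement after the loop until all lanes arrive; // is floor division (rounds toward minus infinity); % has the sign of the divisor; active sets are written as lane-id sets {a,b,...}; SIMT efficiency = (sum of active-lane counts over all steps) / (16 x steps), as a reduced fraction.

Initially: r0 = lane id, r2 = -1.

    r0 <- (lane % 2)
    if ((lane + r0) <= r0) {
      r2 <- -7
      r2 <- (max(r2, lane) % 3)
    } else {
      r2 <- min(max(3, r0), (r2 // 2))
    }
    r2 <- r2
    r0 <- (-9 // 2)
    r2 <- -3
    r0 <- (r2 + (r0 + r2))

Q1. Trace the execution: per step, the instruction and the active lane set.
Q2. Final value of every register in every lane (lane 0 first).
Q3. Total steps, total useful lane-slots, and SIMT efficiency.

step 0: r0 <- (lane % 2)             {0,1,2,3,4,5,6,7,8,9,10,11,12,13,14,15}
step 1: eval ((lane + r0) <= r0)     {0,1,2,3,4,5,6,7,8,9,10,11,12,13,14,15}
step 2: r2 <- -7                     {0}
step 3: r2 <- (max(r2, lane) % 3)    {0}
step 4: r2 <- min(max(3, r0), (r2 // 2)) {1,2,3,4,5,6,7,8,9,10,11,12,13,14,15}
step 5: r2 <- r2                     {0,1,2,3,4,5,6,7,8,9,10,11,12,13,14,15}
step 6: r0 <- (-9 // 2)              {0,1,2,3,4,5,6,7,8,9,10,11,12,13,14,15}
step 7: r2 <- -3                     {0,1,2,3,4,5,6,7,8,9,10,11,12,13,14,15}
step 8: r0 <- (r2 + (r0 + r2))       {0,1,2,3,4,5,6,7,8,9,10,11,12,13,14,15}

Answer: 9 steps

r0: -11,-11,-11,-11,-11,-11,-11,-11,-11,-11,-11,-11,-11,-11,-11,-11
r2: -3,-3,-3,-3,-3,-3,-3,-3,-3,-3,-3,-3,-3,-3,-3,-3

steps = 9; useful = 113; efficiency = 113/144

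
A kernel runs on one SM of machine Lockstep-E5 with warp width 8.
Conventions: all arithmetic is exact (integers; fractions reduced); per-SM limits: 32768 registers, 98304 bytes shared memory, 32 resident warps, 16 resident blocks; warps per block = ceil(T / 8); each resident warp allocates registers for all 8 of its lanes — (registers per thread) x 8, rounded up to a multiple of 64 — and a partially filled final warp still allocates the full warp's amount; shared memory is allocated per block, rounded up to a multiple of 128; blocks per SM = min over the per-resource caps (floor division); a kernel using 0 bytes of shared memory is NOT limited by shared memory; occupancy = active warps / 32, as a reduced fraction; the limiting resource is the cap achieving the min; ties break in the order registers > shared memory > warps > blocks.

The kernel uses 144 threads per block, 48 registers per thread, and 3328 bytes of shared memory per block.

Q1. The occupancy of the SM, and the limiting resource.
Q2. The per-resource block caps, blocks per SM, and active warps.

Answer: occupancy 9/16, limited by warps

registers: 4 blocks
shared memory: 29 blocks
warps: 1 block
blocks: 16 blocks

Answer: 1 block, 18 active warps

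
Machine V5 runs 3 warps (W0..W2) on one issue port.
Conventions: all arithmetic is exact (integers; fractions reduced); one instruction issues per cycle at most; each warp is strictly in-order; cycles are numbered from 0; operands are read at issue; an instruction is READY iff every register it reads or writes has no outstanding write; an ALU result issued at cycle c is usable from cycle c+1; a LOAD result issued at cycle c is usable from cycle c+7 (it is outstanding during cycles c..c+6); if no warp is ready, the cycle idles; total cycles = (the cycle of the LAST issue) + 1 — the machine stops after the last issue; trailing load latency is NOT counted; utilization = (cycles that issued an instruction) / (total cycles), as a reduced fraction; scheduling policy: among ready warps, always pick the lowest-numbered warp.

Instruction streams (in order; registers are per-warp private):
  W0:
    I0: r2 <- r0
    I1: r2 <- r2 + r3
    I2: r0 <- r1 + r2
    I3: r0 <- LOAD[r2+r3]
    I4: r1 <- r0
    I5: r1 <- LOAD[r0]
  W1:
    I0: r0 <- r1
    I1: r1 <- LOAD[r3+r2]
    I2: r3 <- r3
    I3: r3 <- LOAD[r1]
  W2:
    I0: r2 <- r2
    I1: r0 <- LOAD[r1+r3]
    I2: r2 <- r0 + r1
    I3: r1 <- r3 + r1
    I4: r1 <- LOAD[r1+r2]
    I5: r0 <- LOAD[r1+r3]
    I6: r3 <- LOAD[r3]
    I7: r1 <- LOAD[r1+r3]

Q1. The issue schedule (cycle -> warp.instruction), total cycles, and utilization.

cycle 0: W0.I0
cycle 1: W0.I1
cycle 2: W0.I2
cycle 3: W0.I3
cycle 4: W1.I0
cycle 5: W1.I1
cycle 6: W1.I2
cycle 7: W2.I0
cycle 8: W2.I1
cycle 9: idle
cycle 10: W0.I4
cycle 11: W0.I5
cycle 12: W1.I3
cycle 13: idle
cycle 14: idle
cycle 15: W2.I2
cycle 16: W2.I3
cycle 17: W2.I4
cycle 18: idle
cycle 19: idle
cycle 20: idle
cycle 21: idle
cycle 22: idle
cycle 23: idle
cycle 24: W2.I5
cycle 25: W2.I6
cycle 26: idle
cycle 27: idle
cycle 28: idle
cycle 29: idle
cycle 30: idle
cycle 31: idle
cycle 32: W2.I7

Answer: 33 cycles, utilization 6/11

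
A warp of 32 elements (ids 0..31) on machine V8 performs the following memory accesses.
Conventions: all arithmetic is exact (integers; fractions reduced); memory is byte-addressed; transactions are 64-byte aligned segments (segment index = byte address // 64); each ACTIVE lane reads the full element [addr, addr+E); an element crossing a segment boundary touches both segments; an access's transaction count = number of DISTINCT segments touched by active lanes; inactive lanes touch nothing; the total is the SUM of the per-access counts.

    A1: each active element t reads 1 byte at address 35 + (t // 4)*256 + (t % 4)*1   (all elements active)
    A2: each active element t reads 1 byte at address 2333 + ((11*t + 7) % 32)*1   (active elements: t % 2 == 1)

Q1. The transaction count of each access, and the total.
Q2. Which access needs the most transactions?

A1: 8 transactions
A2: 1 transaction

Answer: 8,1; total 9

Answer: A1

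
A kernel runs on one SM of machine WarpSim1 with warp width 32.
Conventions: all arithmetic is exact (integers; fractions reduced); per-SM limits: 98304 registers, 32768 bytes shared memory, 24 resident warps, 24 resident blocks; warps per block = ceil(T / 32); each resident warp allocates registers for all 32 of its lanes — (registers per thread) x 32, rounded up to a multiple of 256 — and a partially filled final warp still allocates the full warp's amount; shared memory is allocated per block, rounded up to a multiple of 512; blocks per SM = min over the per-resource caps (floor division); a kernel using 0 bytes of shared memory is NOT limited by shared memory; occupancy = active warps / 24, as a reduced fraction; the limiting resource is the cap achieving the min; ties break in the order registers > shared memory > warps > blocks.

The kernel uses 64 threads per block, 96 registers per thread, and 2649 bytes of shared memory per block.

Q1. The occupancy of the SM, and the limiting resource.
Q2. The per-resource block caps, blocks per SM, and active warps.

Answer: occupancy 5/6, limited by shared memory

registers: 16 blocks
shared memory: 10 blocks
warps: 12 blocks
blocks: 24 blocks

Answer: 10 blocks, 20 active warps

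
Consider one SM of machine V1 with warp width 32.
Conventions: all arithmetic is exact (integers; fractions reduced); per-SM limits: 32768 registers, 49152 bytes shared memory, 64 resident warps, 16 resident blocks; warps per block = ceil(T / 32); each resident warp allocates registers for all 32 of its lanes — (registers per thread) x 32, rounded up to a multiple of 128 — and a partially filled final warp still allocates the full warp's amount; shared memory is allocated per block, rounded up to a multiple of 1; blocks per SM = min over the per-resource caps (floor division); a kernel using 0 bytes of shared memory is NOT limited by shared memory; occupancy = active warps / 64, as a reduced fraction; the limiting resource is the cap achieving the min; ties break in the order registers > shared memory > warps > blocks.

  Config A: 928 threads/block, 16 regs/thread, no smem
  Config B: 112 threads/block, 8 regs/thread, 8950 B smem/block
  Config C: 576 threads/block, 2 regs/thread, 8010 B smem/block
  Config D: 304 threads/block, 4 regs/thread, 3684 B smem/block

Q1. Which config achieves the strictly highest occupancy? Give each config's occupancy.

occupancies: A 29/32, B 5/16, C 27/32, D 15/16

Answer: D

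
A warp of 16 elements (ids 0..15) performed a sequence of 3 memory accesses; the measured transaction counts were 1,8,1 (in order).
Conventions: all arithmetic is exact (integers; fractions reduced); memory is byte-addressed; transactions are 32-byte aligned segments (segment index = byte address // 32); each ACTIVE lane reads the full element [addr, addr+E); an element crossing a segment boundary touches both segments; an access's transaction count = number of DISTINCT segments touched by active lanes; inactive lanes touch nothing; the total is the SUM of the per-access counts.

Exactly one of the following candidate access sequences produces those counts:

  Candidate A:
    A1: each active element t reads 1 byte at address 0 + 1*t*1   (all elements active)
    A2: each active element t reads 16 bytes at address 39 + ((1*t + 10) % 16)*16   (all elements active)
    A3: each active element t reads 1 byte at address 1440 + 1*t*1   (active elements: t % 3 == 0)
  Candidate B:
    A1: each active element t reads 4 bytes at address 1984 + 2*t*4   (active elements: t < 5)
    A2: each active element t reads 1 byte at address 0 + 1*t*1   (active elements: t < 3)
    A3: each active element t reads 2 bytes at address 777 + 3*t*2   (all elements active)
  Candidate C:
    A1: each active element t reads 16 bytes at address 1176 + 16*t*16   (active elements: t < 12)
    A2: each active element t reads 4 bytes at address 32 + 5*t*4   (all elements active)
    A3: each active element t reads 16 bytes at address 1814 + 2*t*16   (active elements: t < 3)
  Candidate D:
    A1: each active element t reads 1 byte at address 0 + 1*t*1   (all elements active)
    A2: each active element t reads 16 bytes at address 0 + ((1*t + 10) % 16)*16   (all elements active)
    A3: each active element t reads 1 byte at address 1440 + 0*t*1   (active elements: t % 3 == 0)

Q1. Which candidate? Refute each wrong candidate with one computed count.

A: A2 gives 9 transactions, not 8
B: A1 gives 2 transactions, not 1
C: A1 gives 24 transactions, not 1
D: all counts match (1,8,1)

Answer: D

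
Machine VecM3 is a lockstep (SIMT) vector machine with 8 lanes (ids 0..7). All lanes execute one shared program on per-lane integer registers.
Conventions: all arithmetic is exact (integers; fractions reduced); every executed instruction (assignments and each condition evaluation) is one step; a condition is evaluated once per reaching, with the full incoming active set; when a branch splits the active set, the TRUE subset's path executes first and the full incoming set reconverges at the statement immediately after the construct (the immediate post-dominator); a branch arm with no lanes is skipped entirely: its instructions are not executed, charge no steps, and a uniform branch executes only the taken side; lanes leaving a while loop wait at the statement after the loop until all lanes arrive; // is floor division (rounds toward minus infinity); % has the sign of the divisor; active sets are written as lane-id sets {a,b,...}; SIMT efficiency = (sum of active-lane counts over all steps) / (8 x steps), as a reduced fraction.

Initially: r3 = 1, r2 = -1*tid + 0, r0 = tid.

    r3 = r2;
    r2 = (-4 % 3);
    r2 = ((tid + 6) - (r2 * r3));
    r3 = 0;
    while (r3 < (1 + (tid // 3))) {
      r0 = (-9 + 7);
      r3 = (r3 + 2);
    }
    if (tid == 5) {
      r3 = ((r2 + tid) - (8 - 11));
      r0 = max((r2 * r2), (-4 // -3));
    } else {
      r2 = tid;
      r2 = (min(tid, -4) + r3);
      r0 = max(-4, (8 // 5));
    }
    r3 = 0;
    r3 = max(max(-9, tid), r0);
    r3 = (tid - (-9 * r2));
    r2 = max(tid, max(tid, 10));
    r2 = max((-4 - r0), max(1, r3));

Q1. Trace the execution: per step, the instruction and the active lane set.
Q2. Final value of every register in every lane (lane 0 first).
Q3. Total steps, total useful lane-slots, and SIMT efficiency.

step 0: r3 <- r2                     {0,1,2,3,4,5,6,7}
step 1: r2 <- (-4 % 3)               {0,1,2,3,4,5,6,7}
step 2: r2 <- ((tid + 6) - (r2 * r3)) {0,1,2,3,4,5,6,7}
step 3: r3 <- 0                      {0,1,2,3,4,5,6,7}
step 4: eval (r3 < (1 + (tid // 3))) {0,1,2,3,4,5,6,7}
step 5: r0 <- (-9 + 7)               {0,1,2,3,4,5,6,7}
step 6: r3 <- (r3 + 2)               {0,1,2,3,4,5,6,7}
step 7: eval (r3 < (1 + (tid // 3))) {0,1,2,3,4,5,6,7}
step 8: r0 <- (-9 + 7)               {6,7}
step 9: r3 <- (r3 + 2)               {6,7}
step 10: eval (r3 < (1 + (tid // 3))) {6,7}
step 11: eval (tid == 5)              {0,1,2,3,4,5,6,7}
step 12: r3 <- ((r2 + tid) - (8 - 11)) {5}
step 13: r0 <- max((r2 * r2), (-4 // -3)) {5}
step 14: r2 <- tid                    {0,1,2,3,4,6,7}
step 15: r2 <- (min(tid, -4) + r3)    {0,1,2,3,4,6,7}
step 16: r0 <- max(-4, (8 // 5))      {0,1,2,3,4,6,7}
step 17: r3 <- 0                      {0,1,2,3,4,5,6,7}
step 18: r3 <- max(max(-9, tid), r0)  {0,1,2,3,4,5,6,7}
step 19: r3 <- (tid - (-9 * r2))      {0,1,2,3,4,5,6,7}
step 20: r2 <- max(tid, max(tid, 10)) {0,1,2,3,4,5,6,7}
step 21: r2 <- max((-4 - r0), max(1, r3)) {0,1,2,3,4,5,6,7}

Answer: 22 steps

r3: -18,-17,-16,-15,-14,194,6,7
r2: 1,1,1,1,1,194,6,7
r0: 1,1,1,1,1,441,1,1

steps = 22; useful = 141; efficiency = 141/176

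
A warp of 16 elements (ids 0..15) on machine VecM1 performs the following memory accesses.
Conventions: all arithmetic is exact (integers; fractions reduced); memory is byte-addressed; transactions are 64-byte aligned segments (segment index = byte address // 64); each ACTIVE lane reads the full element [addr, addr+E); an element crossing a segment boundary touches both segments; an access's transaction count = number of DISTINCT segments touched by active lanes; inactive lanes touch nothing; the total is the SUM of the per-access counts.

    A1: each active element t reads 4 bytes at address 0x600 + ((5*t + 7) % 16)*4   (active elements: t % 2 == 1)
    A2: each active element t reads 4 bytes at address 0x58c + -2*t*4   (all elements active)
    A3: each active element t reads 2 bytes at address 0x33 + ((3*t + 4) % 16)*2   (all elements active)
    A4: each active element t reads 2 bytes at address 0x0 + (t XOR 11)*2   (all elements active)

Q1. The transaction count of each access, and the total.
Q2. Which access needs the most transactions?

A1: 1 transaction
A2: 3 transactions
A3: 2 transactions
A4: 1 transaction

Answer: 1,3,2,1; total 7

Answer: A2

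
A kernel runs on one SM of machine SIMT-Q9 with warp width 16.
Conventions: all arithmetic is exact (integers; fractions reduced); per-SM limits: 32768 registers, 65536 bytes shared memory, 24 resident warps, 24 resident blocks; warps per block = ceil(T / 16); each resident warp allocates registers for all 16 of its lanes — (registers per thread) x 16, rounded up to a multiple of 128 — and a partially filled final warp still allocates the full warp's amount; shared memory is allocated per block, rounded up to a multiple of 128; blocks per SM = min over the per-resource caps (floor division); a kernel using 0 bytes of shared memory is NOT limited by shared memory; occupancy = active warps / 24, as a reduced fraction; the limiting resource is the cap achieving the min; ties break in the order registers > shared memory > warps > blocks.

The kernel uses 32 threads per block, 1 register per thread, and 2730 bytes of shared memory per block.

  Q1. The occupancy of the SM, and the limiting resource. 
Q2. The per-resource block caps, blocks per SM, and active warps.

Answer: occupancy 1, limited by warps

registers: 128 blocks
shared memory: 23 blocks
warps: 12 blocks
blocks: 24 blocks

Answer: 12 blocks, 24 active warps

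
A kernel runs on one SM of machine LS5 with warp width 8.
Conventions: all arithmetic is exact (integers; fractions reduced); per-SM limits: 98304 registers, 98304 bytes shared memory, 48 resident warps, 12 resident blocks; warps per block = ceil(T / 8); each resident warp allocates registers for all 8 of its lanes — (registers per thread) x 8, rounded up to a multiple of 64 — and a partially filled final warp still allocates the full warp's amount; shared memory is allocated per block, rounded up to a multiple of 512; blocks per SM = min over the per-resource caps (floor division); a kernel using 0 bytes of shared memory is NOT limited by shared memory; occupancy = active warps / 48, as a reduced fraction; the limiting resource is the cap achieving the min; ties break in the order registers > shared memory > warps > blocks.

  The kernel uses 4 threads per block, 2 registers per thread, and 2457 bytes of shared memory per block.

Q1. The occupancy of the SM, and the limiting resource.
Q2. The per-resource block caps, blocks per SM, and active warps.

Answer: occupancy 1/4, limited by blocks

registers: 1536 blocks
shared memory: 38 blocks
warps: 48 blocks
blocks: 12 blocks

Answer: 12 blocks, 12 active warps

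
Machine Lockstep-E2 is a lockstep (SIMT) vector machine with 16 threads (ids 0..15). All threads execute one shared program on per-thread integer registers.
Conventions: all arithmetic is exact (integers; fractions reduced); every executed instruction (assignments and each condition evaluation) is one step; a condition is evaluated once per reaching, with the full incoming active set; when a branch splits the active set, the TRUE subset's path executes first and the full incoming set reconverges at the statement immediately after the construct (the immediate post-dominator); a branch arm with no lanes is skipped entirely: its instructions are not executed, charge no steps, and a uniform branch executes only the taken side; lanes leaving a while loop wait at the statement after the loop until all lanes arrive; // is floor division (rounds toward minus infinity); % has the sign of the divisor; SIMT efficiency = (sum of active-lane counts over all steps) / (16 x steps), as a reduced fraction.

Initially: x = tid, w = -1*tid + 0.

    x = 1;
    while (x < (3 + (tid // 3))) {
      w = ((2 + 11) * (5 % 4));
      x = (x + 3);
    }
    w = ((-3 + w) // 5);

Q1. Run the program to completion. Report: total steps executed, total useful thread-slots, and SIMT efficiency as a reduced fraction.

Answer: 12 steps, 129 useful, 43/64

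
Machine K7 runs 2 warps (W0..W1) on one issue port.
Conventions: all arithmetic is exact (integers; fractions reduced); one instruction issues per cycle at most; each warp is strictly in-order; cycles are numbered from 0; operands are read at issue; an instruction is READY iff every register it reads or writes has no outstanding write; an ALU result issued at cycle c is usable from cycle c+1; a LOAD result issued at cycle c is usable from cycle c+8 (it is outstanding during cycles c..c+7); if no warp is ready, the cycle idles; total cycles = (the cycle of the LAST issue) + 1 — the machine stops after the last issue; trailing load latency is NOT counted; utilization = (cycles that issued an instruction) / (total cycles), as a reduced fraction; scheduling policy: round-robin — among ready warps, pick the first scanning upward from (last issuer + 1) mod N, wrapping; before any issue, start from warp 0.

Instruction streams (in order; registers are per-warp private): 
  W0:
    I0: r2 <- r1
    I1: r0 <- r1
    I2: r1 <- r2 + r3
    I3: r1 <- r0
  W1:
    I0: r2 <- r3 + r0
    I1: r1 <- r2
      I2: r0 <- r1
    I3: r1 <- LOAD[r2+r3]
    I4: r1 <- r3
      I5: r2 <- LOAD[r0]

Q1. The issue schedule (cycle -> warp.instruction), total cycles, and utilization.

cycle 0: W0.I0
cycle 1: W1.I0
cycle 2: W0.I1
cycle 3: W1.I1
cycle 4: W0.I2
cycle 5: W1.I2
cycle 6: W0.I3
cycle 7: W1.I3
cycle 8: idle
cycle 9: idle
cycle 10: idle
cycle 11: idle
cycle 12: idle
cycle 13: idle
cycle 14: idle
cycle 15: W1.I4
cycle 16: W1.I5

Answer: 17 cycles, utilization 10/17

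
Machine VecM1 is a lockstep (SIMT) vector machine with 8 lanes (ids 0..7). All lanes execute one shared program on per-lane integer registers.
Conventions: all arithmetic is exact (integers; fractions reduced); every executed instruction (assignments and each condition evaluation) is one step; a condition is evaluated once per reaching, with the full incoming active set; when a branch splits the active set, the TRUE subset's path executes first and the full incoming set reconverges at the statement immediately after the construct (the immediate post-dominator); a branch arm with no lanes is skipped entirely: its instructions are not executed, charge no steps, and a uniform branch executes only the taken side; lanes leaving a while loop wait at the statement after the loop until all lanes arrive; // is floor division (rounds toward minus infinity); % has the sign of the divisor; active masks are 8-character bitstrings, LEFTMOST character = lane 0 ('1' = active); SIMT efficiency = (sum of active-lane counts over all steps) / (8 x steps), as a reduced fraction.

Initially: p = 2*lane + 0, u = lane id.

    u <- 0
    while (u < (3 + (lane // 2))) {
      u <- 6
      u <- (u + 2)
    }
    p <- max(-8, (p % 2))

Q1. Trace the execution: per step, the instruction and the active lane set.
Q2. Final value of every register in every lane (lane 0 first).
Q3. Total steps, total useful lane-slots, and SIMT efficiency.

step 0: u <- 0                       11111111
step 1: eval (u < (3 + (lane // 2))) 11111111
step 2: u <- 6                       11111111
step 3: u <- (u + 2)                 11111111
step 4: eval (u < (3 + (lane // 2))) 11111111
step 5: p <- max(-8, (p % 2))        11111111

Answer: 6 steps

p: 0,0,0,0,0,0,0,0
u: 8,8,8,8,8,8,8,8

steps = 6; useful = 48; efficiency = 48/48 = 1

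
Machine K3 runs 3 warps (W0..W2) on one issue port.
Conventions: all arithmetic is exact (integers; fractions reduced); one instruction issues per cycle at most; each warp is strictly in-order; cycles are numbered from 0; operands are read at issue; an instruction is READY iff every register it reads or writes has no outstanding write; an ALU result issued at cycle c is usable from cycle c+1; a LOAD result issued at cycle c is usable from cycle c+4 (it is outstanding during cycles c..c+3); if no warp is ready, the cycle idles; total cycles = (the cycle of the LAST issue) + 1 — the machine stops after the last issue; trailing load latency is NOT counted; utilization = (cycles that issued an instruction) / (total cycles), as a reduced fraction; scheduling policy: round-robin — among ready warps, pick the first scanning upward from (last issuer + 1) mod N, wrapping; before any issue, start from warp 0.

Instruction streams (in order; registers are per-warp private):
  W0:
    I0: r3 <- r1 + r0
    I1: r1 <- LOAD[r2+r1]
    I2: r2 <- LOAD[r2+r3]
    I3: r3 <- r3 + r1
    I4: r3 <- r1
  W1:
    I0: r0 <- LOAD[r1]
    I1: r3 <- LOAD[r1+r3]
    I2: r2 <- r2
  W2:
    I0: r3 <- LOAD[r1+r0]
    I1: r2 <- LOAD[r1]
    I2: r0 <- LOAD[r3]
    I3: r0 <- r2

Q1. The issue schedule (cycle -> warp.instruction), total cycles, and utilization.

cycle 0: W0.I0
cycle 1: W1.I0
cycle 2: W2.I0
cycle 3: W0.I1
cycle 4: W1.I1
cycle 5: W2.I1
cycle 6: W0.I2
cycle 7: W1.I2
cycle 8: W2.I2
cycle 9: W0.I3
cycle 10: W0.I4
cycle 11: idle
cycle 12: W2.I3

Answer: 13 cycles, utilization 12/13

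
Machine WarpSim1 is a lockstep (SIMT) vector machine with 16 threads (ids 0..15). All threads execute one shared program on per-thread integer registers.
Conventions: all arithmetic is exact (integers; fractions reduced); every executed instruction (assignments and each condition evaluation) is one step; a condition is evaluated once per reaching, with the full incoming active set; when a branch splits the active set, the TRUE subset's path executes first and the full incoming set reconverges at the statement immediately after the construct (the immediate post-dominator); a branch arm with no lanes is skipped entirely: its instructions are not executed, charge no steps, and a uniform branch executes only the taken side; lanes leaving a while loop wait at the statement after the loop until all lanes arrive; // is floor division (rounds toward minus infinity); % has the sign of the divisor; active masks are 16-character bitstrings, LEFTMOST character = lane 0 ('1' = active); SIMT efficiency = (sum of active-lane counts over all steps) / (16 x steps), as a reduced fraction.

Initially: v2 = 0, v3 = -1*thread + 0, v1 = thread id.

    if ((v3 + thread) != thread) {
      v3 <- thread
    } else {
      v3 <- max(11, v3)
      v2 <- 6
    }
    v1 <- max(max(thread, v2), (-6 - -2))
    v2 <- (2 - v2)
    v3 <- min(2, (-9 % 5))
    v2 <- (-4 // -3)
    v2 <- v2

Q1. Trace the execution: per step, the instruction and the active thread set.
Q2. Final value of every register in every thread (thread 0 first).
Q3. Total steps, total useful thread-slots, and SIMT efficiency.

step 0: eval ((v3 + thread) != thread) 1111111111111111
step 1: v3 <- thread                 0111111111111111
step 2: v3 <- max(11, v3)            1000000000000000
step 3: v2 <- 6                      1000000000000000
step 4: v1 <- max(max(thread, v2), (-6 - -2)) 1111111111111111
step 5: v2 <- (2 - v2)               1111111111111111
step 6: v3 <- min(2, (-9 % 5))       1111111111111111
step 7: v2 <- (-4 // -3)             1111111111111111
step 8: v2 <- v2                     1111111111111111

Answer: 9 steps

v2: 1,1,1,1,1,1,1,1,1,1,1,1,1,1,1,1
v3: 1,1,1,1,1,1,1,1,1,1,1,1,1,1,1,1
v1: 6,1,2,3,4,5,6,7,8,9,10,11,12,13,14,15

steps = 9; useful = 113; efficiency = 113/144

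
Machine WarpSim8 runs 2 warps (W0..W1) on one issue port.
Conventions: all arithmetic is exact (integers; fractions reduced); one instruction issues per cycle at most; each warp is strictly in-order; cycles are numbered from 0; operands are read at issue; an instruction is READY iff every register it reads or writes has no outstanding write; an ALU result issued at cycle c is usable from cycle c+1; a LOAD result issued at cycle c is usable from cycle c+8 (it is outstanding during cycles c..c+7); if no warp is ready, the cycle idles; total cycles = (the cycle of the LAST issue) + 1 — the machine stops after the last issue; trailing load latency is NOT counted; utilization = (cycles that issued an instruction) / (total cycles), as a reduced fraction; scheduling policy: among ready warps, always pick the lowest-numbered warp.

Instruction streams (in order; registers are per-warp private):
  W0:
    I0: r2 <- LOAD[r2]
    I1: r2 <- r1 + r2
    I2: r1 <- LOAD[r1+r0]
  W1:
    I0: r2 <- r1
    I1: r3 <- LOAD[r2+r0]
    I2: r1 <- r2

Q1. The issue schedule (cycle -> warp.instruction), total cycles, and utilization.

cycle 0: W0.I0
cycle 1: W1.I0
cycle 2: W1.I1
cycle 3: W1.I2
cycle 4: idle
cycle 5: idle
cycle 6: idle
cycle 7: idle
cycle 8: W0.I1
cycle 9: W0.I2

Answer: 10 cycles, utilization 3/5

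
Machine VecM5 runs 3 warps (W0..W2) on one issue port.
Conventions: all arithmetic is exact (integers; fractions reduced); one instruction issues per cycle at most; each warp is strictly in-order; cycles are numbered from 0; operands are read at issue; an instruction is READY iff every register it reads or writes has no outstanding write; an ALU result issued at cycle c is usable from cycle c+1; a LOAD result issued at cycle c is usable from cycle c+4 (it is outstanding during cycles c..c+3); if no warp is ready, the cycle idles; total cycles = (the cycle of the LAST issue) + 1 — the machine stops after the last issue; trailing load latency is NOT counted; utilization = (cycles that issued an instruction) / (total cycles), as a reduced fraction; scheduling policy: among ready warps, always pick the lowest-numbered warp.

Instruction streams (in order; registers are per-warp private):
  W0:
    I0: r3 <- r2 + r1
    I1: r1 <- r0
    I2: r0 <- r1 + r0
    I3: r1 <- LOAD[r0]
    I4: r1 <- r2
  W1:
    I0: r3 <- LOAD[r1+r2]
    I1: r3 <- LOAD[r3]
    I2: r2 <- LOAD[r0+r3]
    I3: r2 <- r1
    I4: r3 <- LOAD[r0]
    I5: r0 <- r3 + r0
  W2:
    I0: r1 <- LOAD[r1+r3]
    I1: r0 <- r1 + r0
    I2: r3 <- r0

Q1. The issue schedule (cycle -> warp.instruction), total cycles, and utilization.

cycle 0: W0.I0
cycle 1: W0.I1
cycle 2: W0.I2
cycle 3: W0.I3
cycle 4: W1.I0
cycle 5: W2.I0
cycle 6: idle
cycle 7: W0.I4
cycle 8: W1.I1
cycle 9: W2.I1
cycle 10: W2.I2
cycle 11: idle
cycle 12: W1.I2
cycle 13: idle
cycle 14: idle
cycle 15: idle
cycle 16: W1.I3
cycle 17: W1.I4
cycle 18: idle
cycle 19: idle
cycle 20: idle
cycle 21: W1.I5

Answer: 22 cycles, utilization 7/11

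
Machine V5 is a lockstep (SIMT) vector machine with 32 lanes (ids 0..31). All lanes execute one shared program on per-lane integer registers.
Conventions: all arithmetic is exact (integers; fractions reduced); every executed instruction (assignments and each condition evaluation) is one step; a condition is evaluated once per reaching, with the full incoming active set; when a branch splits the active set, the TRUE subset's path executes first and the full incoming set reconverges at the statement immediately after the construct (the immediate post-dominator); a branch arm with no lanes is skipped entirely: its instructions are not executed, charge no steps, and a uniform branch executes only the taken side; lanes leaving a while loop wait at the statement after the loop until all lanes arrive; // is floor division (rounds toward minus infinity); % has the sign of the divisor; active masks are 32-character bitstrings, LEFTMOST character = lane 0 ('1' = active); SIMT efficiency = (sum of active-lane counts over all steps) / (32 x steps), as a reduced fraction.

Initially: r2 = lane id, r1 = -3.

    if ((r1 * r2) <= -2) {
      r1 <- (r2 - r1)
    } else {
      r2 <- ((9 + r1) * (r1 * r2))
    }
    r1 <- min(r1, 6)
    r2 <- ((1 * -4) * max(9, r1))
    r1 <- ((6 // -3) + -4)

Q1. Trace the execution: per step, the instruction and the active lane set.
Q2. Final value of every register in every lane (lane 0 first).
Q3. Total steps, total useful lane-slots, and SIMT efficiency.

step 0: eval ((r1 * r2) <= -2)       11111111111111111111111111111111
step 1: r1 <- (r2 - r1)              01111111111111111111111111111111
step 2: r2 <- ((9 + r1) * (r1 * r2)) 10000000000000000000000000000000
step 3: r1 <- min(r1, 6)             11111111111111111111111111111111
step 4: r2 <- ((1 * -4) * max(9, r1)) 11111111111111111111111111111111
step 5: r1 <- ((6 // -3) + -4)       11111111111111111111111111111111

Answer: 6 steps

r2: -36,-36,-36,-36,-36,-36,-36,-36,-36,-36,-36,-36,-36,-36,-36,-36,-36,-36,-36,-36,-36,-36,-36,-36,-36,-36,-36,-36,-36,-36,-36,-36
r1: -6,-6,-6,-6,-6,-6,-6,-6,-6,-6,-6,-6,-6,-6,-6,-6,-6,-6,-6,-6,-6,-6,-6,-6,-6,-6,-6,-6,-6,-6,-6,-6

steps = 6; useful = 160; efficiency = 160/192 = 5/6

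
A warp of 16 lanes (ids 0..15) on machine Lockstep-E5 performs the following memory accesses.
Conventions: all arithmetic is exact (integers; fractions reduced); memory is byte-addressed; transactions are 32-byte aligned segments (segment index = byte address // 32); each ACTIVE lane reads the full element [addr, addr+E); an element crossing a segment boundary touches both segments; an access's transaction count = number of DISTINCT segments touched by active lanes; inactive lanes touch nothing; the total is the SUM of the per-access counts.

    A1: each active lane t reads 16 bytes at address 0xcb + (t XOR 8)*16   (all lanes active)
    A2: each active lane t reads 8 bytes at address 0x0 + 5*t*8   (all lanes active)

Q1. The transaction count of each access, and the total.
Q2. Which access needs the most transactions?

A1: 9 transactions
A2: 16 transactions

Answer: 9,16; total 25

Answer: A2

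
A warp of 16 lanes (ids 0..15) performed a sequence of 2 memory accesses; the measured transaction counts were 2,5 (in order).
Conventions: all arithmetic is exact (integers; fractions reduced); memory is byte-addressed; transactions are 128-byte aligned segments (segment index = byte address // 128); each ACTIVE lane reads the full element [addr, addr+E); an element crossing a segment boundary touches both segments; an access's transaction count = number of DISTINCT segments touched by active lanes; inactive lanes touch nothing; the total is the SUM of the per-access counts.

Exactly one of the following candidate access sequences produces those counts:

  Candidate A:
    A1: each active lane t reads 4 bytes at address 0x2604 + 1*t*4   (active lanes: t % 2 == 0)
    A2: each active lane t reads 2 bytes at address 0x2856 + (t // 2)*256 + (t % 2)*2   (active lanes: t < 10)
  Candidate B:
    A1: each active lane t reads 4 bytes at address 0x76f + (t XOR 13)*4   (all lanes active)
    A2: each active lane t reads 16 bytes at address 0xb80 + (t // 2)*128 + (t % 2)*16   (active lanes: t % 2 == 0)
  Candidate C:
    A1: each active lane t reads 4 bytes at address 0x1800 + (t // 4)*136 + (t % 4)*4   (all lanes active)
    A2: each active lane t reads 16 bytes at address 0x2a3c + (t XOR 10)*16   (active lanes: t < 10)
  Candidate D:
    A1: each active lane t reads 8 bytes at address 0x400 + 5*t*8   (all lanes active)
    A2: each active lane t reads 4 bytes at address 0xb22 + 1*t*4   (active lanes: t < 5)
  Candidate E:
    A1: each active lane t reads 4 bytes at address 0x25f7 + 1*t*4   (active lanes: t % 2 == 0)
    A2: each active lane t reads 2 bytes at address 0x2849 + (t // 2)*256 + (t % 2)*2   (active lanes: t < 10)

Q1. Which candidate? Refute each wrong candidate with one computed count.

A: A1 gives 1 transaction, not 2
B: A2 gives 8 transactions, not 5
C: A1 gives 4 transactions, not 2
D: A1 gives 5 transactions, not 2
E: all counts match (2,5)

Answer: E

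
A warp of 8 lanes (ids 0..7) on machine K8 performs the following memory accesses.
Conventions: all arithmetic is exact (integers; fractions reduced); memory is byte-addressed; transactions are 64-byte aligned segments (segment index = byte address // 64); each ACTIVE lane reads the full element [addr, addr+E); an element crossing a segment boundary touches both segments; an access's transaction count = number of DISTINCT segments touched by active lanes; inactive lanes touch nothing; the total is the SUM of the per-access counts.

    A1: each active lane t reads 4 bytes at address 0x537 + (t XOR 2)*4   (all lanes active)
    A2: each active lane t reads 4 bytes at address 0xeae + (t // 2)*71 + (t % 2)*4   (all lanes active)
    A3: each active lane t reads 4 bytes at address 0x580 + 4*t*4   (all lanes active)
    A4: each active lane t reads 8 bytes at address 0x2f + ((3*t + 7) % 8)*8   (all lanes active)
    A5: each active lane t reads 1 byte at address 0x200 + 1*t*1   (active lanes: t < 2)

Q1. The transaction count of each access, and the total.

A1: 2 transactions
A2: 5 transactions
A3: 2 transactions
A4: 2 transactions
A5: 1 transaction

Answer: 2,5,2,2,1; total 12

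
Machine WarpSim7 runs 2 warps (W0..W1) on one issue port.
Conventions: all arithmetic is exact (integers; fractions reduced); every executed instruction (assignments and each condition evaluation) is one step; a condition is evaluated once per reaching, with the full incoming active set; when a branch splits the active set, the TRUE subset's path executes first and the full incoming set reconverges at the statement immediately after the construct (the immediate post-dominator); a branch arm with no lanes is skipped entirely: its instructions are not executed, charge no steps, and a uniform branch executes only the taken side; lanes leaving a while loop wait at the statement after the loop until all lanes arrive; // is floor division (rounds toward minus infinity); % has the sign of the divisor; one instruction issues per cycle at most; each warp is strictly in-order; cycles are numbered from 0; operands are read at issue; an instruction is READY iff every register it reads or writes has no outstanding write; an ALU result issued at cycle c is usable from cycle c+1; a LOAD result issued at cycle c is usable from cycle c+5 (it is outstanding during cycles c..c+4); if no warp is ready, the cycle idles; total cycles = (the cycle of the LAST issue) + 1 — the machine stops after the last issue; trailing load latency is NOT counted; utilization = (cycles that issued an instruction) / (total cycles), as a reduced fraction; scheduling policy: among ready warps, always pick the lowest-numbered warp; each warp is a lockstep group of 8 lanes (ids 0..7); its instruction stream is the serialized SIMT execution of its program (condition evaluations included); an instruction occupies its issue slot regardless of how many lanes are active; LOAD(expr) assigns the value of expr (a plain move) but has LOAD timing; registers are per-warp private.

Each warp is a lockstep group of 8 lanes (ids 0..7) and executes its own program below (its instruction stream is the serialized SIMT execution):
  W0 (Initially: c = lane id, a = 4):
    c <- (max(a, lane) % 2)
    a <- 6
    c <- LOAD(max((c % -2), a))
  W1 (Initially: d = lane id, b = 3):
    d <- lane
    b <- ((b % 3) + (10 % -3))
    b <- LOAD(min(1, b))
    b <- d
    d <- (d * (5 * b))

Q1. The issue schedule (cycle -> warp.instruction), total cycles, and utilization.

cycle 0: W0.I0
cycle 1: W0.I1
cycle 2: W0.I2
cycle 3: W1.I0
cycle 4: W1.I1
cycle 5: W1.I2
cycle 6: idle
cycle 7: idle
cycle 8: idle
cycle 9: idle
cycle 10: W1.I3
cycle 11: W1.I4

Answer: 12 cycles, utilization 2/3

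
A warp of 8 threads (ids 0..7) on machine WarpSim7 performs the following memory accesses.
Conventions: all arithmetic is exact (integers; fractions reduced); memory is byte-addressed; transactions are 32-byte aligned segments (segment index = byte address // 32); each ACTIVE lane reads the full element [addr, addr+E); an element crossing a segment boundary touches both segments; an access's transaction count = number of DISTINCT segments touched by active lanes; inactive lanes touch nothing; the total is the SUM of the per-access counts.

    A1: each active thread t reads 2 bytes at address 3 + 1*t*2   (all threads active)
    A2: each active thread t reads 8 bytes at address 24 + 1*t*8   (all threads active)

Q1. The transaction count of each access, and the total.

A1: 1 transaction
A2: 3 transactions

Answer: 1,3; total 4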